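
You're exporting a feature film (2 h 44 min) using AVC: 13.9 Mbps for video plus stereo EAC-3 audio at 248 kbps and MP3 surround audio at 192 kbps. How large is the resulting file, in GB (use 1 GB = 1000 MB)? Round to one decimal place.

17.6 GB

2 h 44 min = 164 min = 9840 s
Audio total: 248 + 192 = 440 kbps = 0.440 Mbps.
Total bitrate: 13.9 + 0.440 = 14.340 Mbps.
Stream data: 14.340 Mbps × 9840 s = 141105.6 Mb.
141,106 Mb ÷ 8 = 17,638 MB → 17.64 GB.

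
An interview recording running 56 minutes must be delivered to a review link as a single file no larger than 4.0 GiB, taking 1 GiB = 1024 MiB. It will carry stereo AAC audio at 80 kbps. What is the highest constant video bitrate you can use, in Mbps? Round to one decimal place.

Budget: 4.0 GiB = 34359.7 Mb.
56 min = 3360 s
Total bitrate budget: 34359.7 Mb / 3360 s = 10.226 Mbps.
Audio: 80 kbps = 0.080 Mbps.
Video: 10.226 − 0.080 = 10.146 Mbps.

10.1 Mbps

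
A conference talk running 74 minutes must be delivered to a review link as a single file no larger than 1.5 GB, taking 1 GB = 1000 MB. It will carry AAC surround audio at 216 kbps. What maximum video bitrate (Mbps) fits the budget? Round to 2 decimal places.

2.49 Mbps

Budget: 1.5 GB = 12000.0 Mb.
74 min = 4440 s
Total bitrate budget: 12000.0 Mb / 4440 s = 2.703 Mbps.
Audio: 216 kbps = 0.216 Mbps.
Video: 2.703 − 0.216 = 2.487 Mbps.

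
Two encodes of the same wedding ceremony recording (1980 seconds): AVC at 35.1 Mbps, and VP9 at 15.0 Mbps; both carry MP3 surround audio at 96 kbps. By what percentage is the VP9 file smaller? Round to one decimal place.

57.1%

Audio: 96 kbps = 0.096 Mbps.
AVC: 35.196 Mbps × 1980 s = 69688.1 Mb = 8.711 GB.
VP9: 15.096 Mbps × 1980 s = 29890.1 Mb = 3.736 GB.
Reduction: (1 − 3.736/8.711) × 100 = 57.11%.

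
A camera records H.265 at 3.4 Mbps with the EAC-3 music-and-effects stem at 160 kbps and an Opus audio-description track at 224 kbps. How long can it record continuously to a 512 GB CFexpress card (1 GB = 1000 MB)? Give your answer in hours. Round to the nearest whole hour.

301 hours

Audio total: 160 + 224 = 384 kbps = 0.384 Mbps.
Total bitrate: 3.4 + 0.384 = 3.784 Mbps.
Capacity: 512 GB = 4,096,000 Mb.
Recording time: 4,096,000 / 3.784 = 1,082,452 s ≈ 301 hours.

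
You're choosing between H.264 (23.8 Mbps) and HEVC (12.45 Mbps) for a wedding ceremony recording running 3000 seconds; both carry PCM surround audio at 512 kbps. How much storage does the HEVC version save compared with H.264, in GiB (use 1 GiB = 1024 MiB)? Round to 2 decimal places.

Audio: 512 kbps = 0.512 Mbps.
H.264: 24.312 Mbps × 3000 s = 72936.0 Mb = 8.491 GiB.
HEVC: 12.962 Mbps × 3000 s = 38886.0 Mb = 4.527 GiB.
Saving: 8.491 − 4.527 = 3.964 GiB.

3.96 GiB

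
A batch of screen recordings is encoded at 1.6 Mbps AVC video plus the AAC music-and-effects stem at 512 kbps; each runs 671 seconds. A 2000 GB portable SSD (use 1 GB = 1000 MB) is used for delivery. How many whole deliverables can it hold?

11290

Audio: 512 kbps = 0.512 Mbps.
Total bitrate: 2.112 Mbps.
Per item: 2.112 Mbps × 671 s = 1,417 Mb = 177.1 MB.
Capacity: 2000 GB = 16,000,000 Mb; 11290.25 items → 11290 complete.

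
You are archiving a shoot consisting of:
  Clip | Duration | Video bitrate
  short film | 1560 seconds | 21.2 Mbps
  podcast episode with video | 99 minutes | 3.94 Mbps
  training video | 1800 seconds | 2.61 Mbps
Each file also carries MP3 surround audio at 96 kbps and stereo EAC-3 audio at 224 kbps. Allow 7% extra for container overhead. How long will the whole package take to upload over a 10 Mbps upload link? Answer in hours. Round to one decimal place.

Audio total: 96 + 224 = 320 kbps = 0.320 Mbps.
short film: 21.520 Mbps × 1560 s × 1.07 = 35921.2 Mb
podcast episode with video: 4.260 Mbps × 5940 s × 1.07 = 27075.7 Mb
training video: 2.930 Mbps × 1800 s × 1.07 = 5643.2 Mb
Total: 68640.1 Mb = 8580.0 MB.
At 10 Mbps: 68640.1 / 10 = 6864 s ≈ 1.91 hours.

1.9 hours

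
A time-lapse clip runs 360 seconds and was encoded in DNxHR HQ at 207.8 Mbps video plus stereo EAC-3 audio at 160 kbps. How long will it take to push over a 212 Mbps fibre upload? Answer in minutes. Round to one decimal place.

Audio: 160 kbps = 0.160 Mbps.
Total bitrate: 207.960 Mbps.
File: 207.960 Mbps × 360 s = 74865.6 Mb.
At 212 Mbps: 74865.6 / 212 = 353.1 s ≈ 5.89 minutes.

5.9 minutes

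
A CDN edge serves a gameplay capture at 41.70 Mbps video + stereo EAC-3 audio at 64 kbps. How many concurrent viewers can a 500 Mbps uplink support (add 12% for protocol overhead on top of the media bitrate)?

10

Audio: 64 kbps = 0.064 Mbps.
Per-viewer media rate: 41.764 Mbps.
On the wire with 12% overhead: 46.776 Mbps.
500 Mbps = 500.0 Mbps; 500.0 / 46.776 = 10.69 → 10 viewers.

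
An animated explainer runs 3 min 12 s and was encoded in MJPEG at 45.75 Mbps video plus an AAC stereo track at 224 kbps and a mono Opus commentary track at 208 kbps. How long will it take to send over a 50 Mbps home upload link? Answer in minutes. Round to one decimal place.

3 min 12 s = 192 s
Audio total: 224 + 208 = 432 kbps = 0.432 Mbps.
Total bitrate: 46.182 Mbps.
File: 46.182 Mbps × 192 s = 8866.9 Mb.
At 50 Mbps: 8866.9 / 50 = 177.3 s ≈ 2.96 minutes.

3.0 minutes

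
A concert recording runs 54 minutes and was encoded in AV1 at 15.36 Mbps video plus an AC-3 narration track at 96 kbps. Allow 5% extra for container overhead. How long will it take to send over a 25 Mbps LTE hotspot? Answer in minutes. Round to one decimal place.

35.1 minutes

54 min = 3240 s
Audio: 96 kbps = 0.096 Mbps.
Total bitrate: 15.456 Mbps.
File: 15.456 Mbps × 3240 s = 50077.4 Mb.
With 5% container overhead: ×1.05. → 52581.3 Mb.
At 25 Mbps: 52581.3 / 25 = 2103.3 s ≈ 35.1 minutes.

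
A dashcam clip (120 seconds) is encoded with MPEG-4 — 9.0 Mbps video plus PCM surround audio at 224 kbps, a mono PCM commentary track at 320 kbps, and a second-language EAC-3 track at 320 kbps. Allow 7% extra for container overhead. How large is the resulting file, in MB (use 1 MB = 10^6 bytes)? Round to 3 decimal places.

158.317 MB

Audio total: 224 + 320 + 320 = 864 kbps = 0.864 Mbps.
Total bitrate: 9.0 + 0.864 = 9.864 Mbps.
Stream data: 9.864 Mbps × 120 s = 1183.7 Mb.
With 7% container overhead: ×1.07.
1,267 Mb ÷ 8 = 158.3 MB → 158.3 MB.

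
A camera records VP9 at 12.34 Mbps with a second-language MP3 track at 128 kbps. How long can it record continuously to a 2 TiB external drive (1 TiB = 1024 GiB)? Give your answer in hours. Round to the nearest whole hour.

392 hours

Audio: 128 kbps = 0.128 Mbps.
Total bitrate: 12.34 + 0.128 = 12.468 Mbps.
Capacity: 2 TiB = 17,592,186 Mb.
Recording time: 17,592,186 / 12.468 = 1,410,987 s ≈ 392 hours.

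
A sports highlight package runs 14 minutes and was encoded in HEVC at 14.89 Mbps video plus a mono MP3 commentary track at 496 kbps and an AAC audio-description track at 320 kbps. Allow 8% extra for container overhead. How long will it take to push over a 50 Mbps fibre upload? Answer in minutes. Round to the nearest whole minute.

5 minutes

14 min = 840 s
Audio total: 496 + 320 = 816 kbps = 0.816 Mbps.
Total bitrate: 15.706 Mbps.
File: 15.706 Mbps × 840 s = 13193.0 Mb.
With 8% container overhead: ×1.08. → 14248.5 Mb.
At 50 Mbps: 14248.5 / 50 = 285.0 s ≈ 4.75 minutes.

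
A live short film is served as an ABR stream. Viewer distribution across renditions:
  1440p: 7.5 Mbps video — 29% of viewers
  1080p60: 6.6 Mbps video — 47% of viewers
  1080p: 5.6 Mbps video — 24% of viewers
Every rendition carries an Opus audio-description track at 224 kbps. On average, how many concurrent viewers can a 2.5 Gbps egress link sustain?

365

Audio: 224 kbps = 0.224 Mbps.
Average per-viewer bitrate: 0.29×7.724 + 0.47×6.824 + 0.24×5.824 = 6.845 Mbps.
2.5 Gbps = 2,500 Mbps; 2,500 / 6.845 = 365.23 → 365.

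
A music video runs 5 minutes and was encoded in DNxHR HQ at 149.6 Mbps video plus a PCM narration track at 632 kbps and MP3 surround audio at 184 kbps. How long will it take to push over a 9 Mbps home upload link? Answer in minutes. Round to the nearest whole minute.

5 min = 300 s
Audio total: 632 + 184 = 816 kbps = 0.816 Mbps.
Total bitrate: 150.416 Mbps.
File: 150.416 Mbps × 300 s = 45124.8 Mb.
At 9 Mbps: 45124.8 / 9 = 5013.9 s ≈ 83.6 minutes.

84 minutes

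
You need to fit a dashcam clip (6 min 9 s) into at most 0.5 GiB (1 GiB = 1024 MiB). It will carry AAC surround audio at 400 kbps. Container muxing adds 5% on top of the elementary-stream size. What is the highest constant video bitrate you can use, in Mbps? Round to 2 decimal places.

10.69 Mbps

Budget: 0.5 GiB = 4295.0 Mb.
Stream payload after overhead: 4295.0 / 1.05 = 4090.4 Mb.
6 min 9 s = 369 s
Total bitrate budget: 4090.4 Mb / 369 s = 11.085 Mbps.
Audio: 400 kbps = 0.400 Mbps.
Video: 11.085 − 0.400 = 10.685 Mbps.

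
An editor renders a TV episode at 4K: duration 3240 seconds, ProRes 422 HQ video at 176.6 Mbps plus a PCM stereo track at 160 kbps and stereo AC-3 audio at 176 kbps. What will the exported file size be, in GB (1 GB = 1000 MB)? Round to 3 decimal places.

71.659 GB

Audio total: 160 + 176 = 336 kbps = 0.336 Mbps.
Total bitrate: 176.6 + 0.336 = 176.936 Mbps.
Stream data: 176.936 Mbps × 3240 s = 573272.6 Mb.
573,273 Mb ÷ 8 = 71,659 MB → 71.66 GB.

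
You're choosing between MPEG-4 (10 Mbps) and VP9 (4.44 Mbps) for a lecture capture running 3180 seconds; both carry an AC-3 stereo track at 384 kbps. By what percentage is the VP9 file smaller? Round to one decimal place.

53.5%

Audio: 384 kbps = 0.384 Mbps.
MPEG-4: 10.384 Mbps × 3180 s = 33021.1 Mb = 4.128 GB.
VP9: 4.824 Mbps × 3180 s = 15340.3 Mb = 1.918 GB.
Reduction: (1 − 1.918/4.128) × 100 = 53.54%.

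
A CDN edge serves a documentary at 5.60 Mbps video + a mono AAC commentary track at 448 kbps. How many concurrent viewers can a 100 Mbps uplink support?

Audio: 448 kbps = 0.448 Mbps.
Per-viewer media rate: 6.048 Mbps.
100 Mbps = 100.0 Mbps; 100.0 / 6.048 = 16.53 → 16 viewers.

16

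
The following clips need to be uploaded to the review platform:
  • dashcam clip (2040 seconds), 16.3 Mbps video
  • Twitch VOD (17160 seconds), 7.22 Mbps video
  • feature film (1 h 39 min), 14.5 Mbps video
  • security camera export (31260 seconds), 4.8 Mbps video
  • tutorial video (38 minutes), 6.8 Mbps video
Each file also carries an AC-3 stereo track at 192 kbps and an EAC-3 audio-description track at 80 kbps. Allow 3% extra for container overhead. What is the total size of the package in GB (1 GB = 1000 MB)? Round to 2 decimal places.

54.69 GB

Audio total: 192 + 80 = 272 kbps = 0.272 Mbps.
dashcam clip: 16.572 Mbps × 2040 s × 1.03 = 34821.1 Mb
Twitch VOD: 7.492 Mbps × 17160 s × 1.03 = 132419.6 Mb
feature film: 14.772 Mbps × 5940 s × 1.03 = 90378.1 Mb
security camera export: 5.072 Mbps × 31260 s × 1.03 = 163307.2 Mb
tutorial video: 7.072 Mbps × 2280 s × 1.03 = 16607.9 Mb
Total: 437533.9 Mb = 54691.7 MB.
= 54.69 GB.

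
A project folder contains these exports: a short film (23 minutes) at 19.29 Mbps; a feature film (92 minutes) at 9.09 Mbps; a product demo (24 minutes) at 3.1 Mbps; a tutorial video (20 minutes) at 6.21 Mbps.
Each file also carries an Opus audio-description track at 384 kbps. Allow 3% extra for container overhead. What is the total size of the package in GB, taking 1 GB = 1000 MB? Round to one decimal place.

Audio: 384 kbps = 0.384 Mbps.
short film: 19.674 Mbps × 1380 s × 1.03 = 27964.6 Mb
feature film: 9.474 Mbps × 5520 s × 1.03 = 53865.4 Mb
product demo: 3.484 Mbps × 1440 s × 1.03 = 5167.5 Mb
tutorial video: 6.594 Mbps × 1200 s × 1.03 = 8150.2 Mb
Total: 95147.7 Mb = 11893.5 MB.
= 11.89 GB.

11.9 GB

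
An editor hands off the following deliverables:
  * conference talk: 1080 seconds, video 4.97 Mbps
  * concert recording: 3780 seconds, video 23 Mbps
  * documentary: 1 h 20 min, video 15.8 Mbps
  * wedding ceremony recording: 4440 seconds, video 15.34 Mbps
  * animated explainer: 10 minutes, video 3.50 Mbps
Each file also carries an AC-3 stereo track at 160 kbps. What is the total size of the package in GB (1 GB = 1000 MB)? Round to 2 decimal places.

30.09 GB

Audio: 160 kbps = 0.160 Mbps.
conference talk: 5.130 Mbps × 1080 s = 5540.4 Mb
concert recording: 23.160 Mbps × 3780 s = 87544.8 Mb
documentary: 15.960 Mbps × 4800 s = 76608.0 Mb
wedding ceremony recording: 15.500 Mbps × 4440 s = 68820.0 Mb
animated explainer: 3.660 Mbps × 600 s = 2196.0 Mb
Total: 240709.2 Mb = 30088.7 MB.
= 30.09 GB.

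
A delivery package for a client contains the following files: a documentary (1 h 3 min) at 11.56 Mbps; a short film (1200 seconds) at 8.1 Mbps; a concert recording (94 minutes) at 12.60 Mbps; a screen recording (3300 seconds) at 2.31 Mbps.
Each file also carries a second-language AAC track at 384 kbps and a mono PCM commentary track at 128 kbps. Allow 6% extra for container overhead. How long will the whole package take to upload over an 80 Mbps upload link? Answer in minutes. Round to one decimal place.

Audio total: 384 + 128 = 512 kbps = 0.512 Mbps.
documentary: 12.072 Mbps × 3780 s × 1.06 = 48370.1 Mb
short film: 8.612 Mbps × 1200 s × 1.06 = 10954.5 Mb
concert recording: 13.112 Mbps × 5640 s × 1.06 = 78388.8 Mb
screen recording: 2.822 Mbps × 3300 s × 1.06 = 9871.4 Mb
Total: 147584.7 Mb = 18448.1 MB.
At 80 Mbps: 147584.7 / 80 = 1845 s ≈ 30.7 minutes.

30.7 minutes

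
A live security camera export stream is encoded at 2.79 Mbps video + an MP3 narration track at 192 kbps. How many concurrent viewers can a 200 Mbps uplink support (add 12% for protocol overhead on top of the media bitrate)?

Audio: 192 kbps = 0.192 Mbps.
Per-viewer media rate: 2.982 Mbps.
On the wire with 12% overhead: 3.340 Mbps.
200 Mbps = 200.0 Mbps; 200.0 / 3.340 = 59.88 → 59 viewers.

59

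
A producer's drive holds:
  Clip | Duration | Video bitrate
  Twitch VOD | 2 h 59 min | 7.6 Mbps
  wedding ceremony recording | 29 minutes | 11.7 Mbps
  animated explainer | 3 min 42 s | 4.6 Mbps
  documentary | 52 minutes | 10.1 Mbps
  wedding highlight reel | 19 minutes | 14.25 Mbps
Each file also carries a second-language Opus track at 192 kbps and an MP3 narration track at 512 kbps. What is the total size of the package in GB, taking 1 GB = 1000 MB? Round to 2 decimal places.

Audio total: 192 + 512 = 704 kbps = 0.704 Mbps.
Twitch VOD: 8.304 Mbps × 10740 s = 89185.0 Mb
wedding ceremony recording: 12.404 Mbps × 1740 s = 21583.0 Mb
animated explainer: 5.304 Mbps × 222 s = 1177.5 Mb
documentary: 10.804 Mbps × 3120 s = 33708.5 Mb
wedding highlight reel: 14.954 Mbps × 1140 s = 17047.6 Mb
Total: 162701.4 Mb = 20337.7 MB.
= 20.34 GB.

20.34 GB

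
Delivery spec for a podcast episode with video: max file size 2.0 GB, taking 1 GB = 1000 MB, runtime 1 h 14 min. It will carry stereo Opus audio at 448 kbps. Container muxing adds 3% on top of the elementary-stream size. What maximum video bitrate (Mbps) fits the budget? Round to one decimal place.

3.1 Mbps

Budget: 2.0 GB = 16000.0 Mb.
Stream payload after overhead: 16000.0 / 1.03 = 15534.0 Mb.
1 h 14 min = 74 min = 4440 s
Total bitrate budget: 15534.0 Mb / 4440 s = 3.499 Mbps.
Audio: 448 kbps = 0.448 Mbps.
Video: 3.499 − 0.448 = 3.051 Mbps.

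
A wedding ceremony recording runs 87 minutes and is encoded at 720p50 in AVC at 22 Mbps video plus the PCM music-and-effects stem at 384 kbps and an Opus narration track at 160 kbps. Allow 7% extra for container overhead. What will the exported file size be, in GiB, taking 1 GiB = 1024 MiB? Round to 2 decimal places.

14.66 GiB

87 min = 5220 s
Audio total: 384 + 160 = 544 kbps = 0.544 Mbps.
Total bitrate: 22 + 0.544 = 22.544 Mbps.
Stream data: 22.544 Mbps × 5220 s = 117679.7 Mb.
With 7% container overhead: ×1.07.
125,917 Mb = 15,739,657,200 bytes ÷ 1,073,741,824 = 14.66 GiB.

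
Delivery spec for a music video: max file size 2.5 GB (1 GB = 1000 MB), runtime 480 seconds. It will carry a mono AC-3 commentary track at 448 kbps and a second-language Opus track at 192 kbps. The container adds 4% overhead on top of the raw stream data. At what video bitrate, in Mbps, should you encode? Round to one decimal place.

Budget: 2.5 GB = 20000.0 Mb.
Stream payload after overhead: 20000.0 / 1.04 = 19230.8 Mb.
Total bitrate budget: 19230.8 Mb / 480 s = 40.064 Mbps.
Audio total: 448 + 192 = 640 kbps = 0.640 Mbps.
Video: 40.064 − 0.640 = 39.424 Mbps.

39.4 Mbps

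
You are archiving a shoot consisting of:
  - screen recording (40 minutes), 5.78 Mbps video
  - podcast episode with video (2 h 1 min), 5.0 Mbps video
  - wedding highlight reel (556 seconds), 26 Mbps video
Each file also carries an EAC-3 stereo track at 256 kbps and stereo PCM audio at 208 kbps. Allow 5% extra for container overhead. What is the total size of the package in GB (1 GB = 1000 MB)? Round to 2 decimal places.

9.10 GB

Audio total: 256 + 208 = 464 kbps = 0.464 Mbps.
screen recording: 6.244 Mbps × 2400 s × 1.05 = 15734.9 Mb
podcast episode with video: 5.464 Mbps × 7260 s × 1.05 = 41652.1 Mb
wedding highlight reel: 26.464 Mbps × 556 s × 1.05 = 15449.7 Mb
Total: 72836.6 Mb = 9104.6 MB.
= 9.105 GB.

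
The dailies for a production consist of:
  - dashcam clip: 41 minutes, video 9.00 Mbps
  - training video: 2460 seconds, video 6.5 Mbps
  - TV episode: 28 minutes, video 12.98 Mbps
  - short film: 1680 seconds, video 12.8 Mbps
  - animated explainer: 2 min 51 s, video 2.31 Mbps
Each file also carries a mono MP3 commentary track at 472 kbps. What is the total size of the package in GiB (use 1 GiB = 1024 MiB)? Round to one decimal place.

10.0 GiB

Audio: 472 kbps = 0.472 Mbps.
dashcam clip: 9.472 Mbps × 2460 s = 23301.1 Mb
training video: 6.972 Mbps × 2460 s = 17151.1 Mb
TV episode: 13.452 Mbps × 1680 s = 22599.4 Mb
short film: 13.272 Mbps × 1680 s = 22297.0 Mb
animated explainer: 2.782 Mbps × 171 s = 475.7 Mb
Total: 85824.3 Mb = 10728.0 MB.
= 9.991 GiB.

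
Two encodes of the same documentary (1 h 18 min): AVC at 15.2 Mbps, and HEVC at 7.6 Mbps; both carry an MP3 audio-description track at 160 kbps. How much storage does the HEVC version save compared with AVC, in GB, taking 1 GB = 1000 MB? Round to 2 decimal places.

1 h 18 min = 78 min = 4680 s
Audio: 160 kbps = 0.160 Mbps.
AVC: 15.360 Mbps × 4680 s = 71884.8 Mb = 8.986 GB.
HEVC: 7.760 Mbps × 4680 s = 36316.8 Mb = 4.540 GB.
Saving: 8.986 − 4.540 = 4.446 GB.

4.45 GB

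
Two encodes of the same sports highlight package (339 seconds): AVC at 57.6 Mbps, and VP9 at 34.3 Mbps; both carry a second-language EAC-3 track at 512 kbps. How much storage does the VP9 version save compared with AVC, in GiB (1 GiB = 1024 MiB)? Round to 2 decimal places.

Audio: 512 kbps = 0.512 Mbps.
AVC: 58.112 Mbps × 339 s = 19700.0 Mb = 2.293 GiB.
VP9: 34.812 Mbps × 339 s = 11801.3 Mb = 1.374 GiB.
Saving: 2.293 − 1.374 = 0.920 GiB.

0.92 GiB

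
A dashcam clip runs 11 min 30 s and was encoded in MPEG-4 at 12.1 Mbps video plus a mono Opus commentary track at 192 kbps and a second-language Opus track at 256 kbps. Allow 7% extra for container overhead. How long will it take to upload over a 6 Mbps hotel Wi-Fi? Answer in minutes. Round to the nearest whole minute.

11 min 30 s = 690 s
Audio total: 192 + 256 = 448 kbps = 0.448 Mbps.
Total bitrate: 12.548 Mbps.
File: 12.548 Mbps × 690 s = 8658.1 Mb.
With 7% container overhead: ×1.07. → 9264.2 Mb.
At 6 Mbps: 9264.2 / 6 = 1544.0 s ≈ 25.7 minutes.

26 minutes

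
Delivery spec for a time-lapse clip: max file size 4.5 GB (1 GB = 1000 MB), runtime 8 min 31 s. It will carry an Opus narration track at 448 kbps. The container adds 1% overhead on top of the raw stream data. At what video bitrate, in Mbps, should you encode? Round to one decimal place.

69.3 Mbps

Budget: 4.5 GB = 36000.0 Mb.
Stream payload after overhead: 36000.0 / 1.01 = 35643.6 Mb.
8 min 31 s = 511 s
Total bitrate budget: 35643.6 Mb / 511 s = 69.753 Mbps.
Audio: 448 kbps = 0.448 Mbps.
Video: 69.753 − 0.448 = 69.305 Mbps.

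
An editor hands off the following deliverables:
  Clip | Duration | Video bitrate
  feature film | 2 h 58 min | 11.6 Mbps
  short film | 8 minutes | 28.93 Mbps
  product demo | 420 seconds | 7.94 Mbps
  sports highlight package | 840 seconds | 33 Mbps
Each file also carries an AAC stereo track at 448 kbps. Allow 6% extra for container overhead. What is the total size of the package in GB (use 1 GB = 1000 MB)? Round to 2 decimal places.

Audio: 448 kbps = 0.448 Mbps.
feature film: 12.048 Mbps × 10680 s × 1.06 = 136393.0 Mb
short film: 29.378 Mbps × 480 s × 1.06 = 14947.5 Mb
product demo: 8.388 Mbps × 420 s × 1.06 = 3734.3 Mb
sports highlight package: 33.448 Mbps × 840 s × 1.06 = 29782.1 Mb
Total: 184857.0 Mb = 23107.1 MB.
= 23.11 GB.

23.11 GB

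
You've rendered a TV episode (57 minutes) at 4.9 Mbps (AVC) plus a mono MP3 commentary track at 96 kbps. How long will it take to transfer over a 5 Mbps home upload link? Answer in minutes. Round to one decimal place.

57 min = 3420 s
Audio: 96 kbps = 0.096 Mbps.
Total bitrate: 4.996 Mbps.
File: 4.996 Mbps × 3420 s = 17086.3 Mb.
At 5 Mbps: 17086.3 / 5 = 3417.3 s ≈ 57 minutes.

57.0 minutes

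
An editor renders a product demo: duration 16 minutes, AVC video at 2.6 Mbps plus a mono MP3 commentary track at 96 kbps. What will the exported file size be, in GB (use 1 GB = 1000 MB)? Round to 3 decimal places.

16 min = 960 s
Audio: 96 kbps = 0.096 Mbps.
Total bitrate: 2.6 + 0.096 = 2.696 Mbps.
Stream data: 2.696 Mbps × 960 s = 2588.2 Mb.
2,588 Mb ÷ 8 = 323.5 MB → 0.3235 GB.

0.324 GB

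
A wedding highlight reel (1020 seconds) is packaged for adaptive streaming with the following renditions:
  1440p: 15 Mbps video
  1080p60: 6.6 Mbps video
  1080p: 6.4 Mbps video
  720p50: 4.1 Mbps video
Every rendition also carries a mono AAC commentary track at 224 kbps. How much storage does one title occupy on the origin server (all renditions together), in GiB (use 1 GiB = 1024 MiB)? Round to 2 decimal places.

3.92 GiB

Audio: 224 kbps = 0.224 Mbps.
Sum of rendition bitrates: (15+0.224) + (6.6+0.224) + (6.4+0.224) + (4.1+0.224) = 32.996 Mbps.
× 1020 s = 33,656 Mb = 4,207 MB = 3.918 GiB.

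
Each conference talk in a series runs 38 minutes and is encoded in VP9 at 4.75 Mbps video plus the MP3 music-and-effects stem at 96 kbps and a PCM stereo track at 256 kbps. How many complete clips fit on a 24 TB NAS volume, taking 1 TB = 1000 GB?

16505

38 min = 2280 s
Audio total: 96 + 256 = 352 kbps = 0.352 Mbps.
Total bitrate: 5.102 Mbps.
Per item: 5.102 Mbps × 2280 s = 11,633 Mb = 1,454 MB.
Capacity: 24 TB = 192,000,000 Mb; 16505.40 items → 16505 complete.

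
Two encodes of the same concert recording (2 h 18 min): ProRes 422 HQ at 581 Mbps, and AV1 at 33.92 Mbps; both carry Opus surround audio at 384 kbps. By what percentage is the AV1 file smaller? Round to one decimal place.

2 h 18 min = 138 min = 8280 s
Audio: 384 kbps = 0.384 Mbps.
ProRes 422 HQ: 581.384 Mbps × 8280 s = 4813859.5 Mb = 601.732 GB.
AV1: 34.304 Mbps × 8280 s = 284037.1 Mb = 35.505 GB.
Reduction: (1 − 35.505/601.732) × 100 = 94.10%.

94.1%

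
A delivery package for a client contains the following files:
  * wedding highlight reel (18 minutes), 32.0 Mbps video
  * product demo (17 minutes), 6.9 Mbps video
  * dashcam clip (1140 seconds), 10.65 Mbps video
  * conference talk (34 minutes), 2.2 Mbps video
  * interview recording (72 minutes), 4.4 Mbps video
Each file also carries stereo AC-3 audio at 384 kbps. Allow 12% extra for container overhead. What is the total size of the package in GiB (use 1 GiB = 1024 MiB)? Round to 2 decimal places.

10.55 GiB

Audio: 384 kbps = 0.384 Mbps.
wedding highlight reel: 32.384 Mbps × 1080 s × 1.12 = 39171.7 Mb
product demo: 7.284 Mbps × 1020 s × 1.12 = 8321.2 Mb
dashcam clip: 11.034 Mbps × 1140 s × 1.12 = 14088.2 Mb
conference talk: 2.584 Mbps × 2040 s × 1.12 = 5903.9 Mb
interview recording: 4.784 Mbps × 4320 s × 1.12 = 23146.9 Mb
Total: 90632.0 Mb = 11329.0 MB.
= 10.55 GiB.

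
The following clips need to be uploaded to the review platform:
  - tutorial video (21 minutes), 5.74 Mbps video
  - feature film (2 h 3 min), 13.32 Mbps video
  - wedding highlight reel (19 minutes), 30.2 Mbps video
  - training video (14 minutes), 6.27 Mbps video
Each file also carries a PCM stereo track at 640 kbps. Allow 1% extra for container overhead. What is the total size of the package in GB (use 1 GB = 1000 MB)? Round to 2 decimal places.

Audio: 640 kbps = 0.640 Mbps.
tutorial video: 6.380 Mbps × 1260 s × 1.01 = 8119.2 Mb
feature film: 13.960 Mbps × 7380 s × 1.01 = 104055.0 Mb
wedding highlight reel: 30.840 Mbps × 1140 s × 1.01 = 35509.2 Mb
training video: 6.910 Mbps × 840 s × 1.01 = 5862.4 Mb
Total: 153545.9 Mb = 19193.2 MB.
= 19.19 GB.

19.19 GB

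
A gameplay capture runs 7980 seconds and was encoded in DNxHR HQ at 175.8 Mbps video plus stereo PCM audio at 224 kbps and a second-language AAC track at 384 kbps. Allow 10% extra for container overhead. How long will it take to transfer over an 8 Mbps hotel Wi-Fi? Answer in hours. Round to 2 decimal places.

53.77 hours

Audio total: 224 + 384 = 608 kbps = 0.608 Mbps.
Total bitrate: 176.408 Mbps.
File: 176.408 Mbps × 7980 s = 1407735.8 Mb.
With 10% container overhead: ×1.10. → 1548509.4 Mb.
At 8 Mbps: 1548509.4 / 8 = 193563.7 s ≈ 53.8 hours.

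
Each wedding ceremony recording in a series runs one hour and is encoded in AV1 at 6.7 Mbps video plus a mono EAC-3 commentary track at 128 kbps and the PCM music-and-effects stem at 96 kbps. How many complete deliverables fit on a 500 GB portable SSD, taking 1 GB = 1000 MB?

160

1 h = 3600 s
Audio total: 128 + 96 = 224 kbps = 0.224 Mbps.
Total bitrate: 6.924 Mbps.
Per item: 6.924 Mbps × 3600 s = 24,926 Mb = 3,116 MB.
Capacity: 500 GB = 4,000,000 Mb; 160.47 items → 160 complete.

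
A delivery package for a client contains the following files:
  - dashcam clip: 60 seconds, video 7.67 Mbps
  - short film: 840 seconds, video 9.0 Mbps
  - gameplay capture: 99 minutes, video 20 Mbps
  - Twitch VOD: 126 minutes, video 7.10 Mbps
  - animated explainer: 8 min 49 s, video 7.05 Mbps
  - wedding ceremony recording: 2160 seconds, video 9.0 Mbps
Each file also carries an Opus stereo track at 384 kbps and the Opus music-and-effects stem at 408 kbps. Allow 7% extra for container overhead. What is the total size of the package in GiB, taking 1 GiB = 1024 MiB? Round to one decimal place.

Audio total: 384 + 408 = 792 kbps = 0.792 Mbps.
dashcam clip: 8.462 Mbps × 60 s × 1.07 = 543.3 Mb
short film: 9.792 Mbps × 840 s × 1.07 = 8801.0 Mb
gameplay capture: 20.792 Mbps × 5940 s × 1.07 = 132149.8 Mb
Twitch VOD: 7.892 Mbps × 7560 s × 1.07 = 63840.0 Mb
animated explainer: 7.842 Mbps × 529 s × 1.07 = 4438.8 Mb
wedding ceremony recording: 9.792 Mbps × 2160 s × 1.07 = 22631.3 Mb
Total: 232404.1 Mb = 29050.5 MB.
= 27.06 GiB.

27.1 GiB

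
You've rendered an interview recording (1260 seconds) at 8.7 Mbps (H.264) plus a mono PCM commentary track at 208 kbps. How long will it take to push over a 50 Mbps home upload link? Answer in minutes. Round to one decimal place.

Audio: 208 kbps = 0.208 Mbps.
Total bitrate: 8.908 Mbps.
File: 8.908 Mbps × 1260 s = 11224.1 Mb.
At 50 Mbps: 11224.1 / 50 = 224.5 s ≈ 3.74 minutes.

3.7 minutes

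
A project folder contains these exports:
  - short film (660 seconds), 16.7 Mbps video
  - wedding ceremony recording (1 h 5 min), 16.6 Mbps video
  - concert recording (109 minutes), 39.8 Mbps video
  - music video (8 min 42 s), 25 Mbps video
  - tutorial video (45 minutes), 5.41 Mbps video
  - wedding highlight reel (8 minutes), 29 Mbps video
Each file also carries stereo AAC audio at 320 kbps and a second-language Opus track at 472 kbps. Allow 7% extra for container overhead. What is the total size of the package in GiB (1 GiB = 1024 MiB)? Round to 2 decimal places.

Audio total: 320 + 472 = 792 kbps = 0.792 Mbps.
short film: 17.492 Mbps × 660 s × 1.07 = 12352.9 Mb
wedding ceremony recording: 17.392 Mbps × 3900 s × 1.07 = 72576.8 Mb
concert recording: 40.592 Mbps × 6540 s × 1.07 = 284054.7 Mb
music video: 25.792 Mbps × 522 s × 1.07 = 14405.9 Mb
tutorial video: 6.202 Mbps × 2700 s × 1.07 = 17917.6 Mb
wedding highlight reel: 29.792 Mbps × 480 s × 1.07 = 15301.2 Mb
Total: 416609.0 Mb = 52076.1 MB.
= 48.50 GiB.

48.50 GiB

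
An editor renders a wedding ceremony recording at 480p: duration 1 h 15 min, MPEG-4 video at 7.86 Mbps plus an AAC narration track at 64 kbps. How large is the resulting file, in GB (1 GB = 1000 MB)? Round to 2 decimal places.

1 h 15 min = 75 min = 4500 s
Audio: 64 kbps = 0.064 Mbps.
Total bitrate: 7.86 + 0.064 = 7.924 Mbps.
Stream data: 7.924 Mbps × 4500 s = 35658.0 Mb.
35,658 Mb ÷ 8 = 4,457 MB → 4.457 GB.

4.46 GB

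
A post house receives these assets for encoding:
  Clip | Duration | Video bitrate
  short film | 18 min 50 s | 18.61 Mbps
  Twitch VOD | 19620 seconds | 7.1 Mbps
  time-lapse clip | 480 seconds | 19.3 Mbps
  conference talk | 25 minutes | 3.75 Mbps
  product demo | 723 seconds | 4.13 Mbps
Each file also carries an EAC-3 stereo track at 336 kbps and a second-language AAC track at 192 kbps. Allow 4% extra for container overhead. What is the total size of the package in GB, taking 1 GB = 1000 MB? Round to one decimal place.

24.8 GB

Audio total: 336 + 192 = 528 kbps = 0.528 Mbps.
short film: 19.138 Mbps × 1130 s × 1.04 = 22491.0 Mb
Twitch VOD: 7.628 Mbps × 19620 s × 1.04 = 155647.8 Mb
time-lapse clip: 19.828 Mbps × 480 s × 1.04 = 9898.1 Mb
conference talk: 4.278 Mbps × 1500 s × 1.04 = 6673.7 Mb
product demo: 4.658 Mbps × 723 s × 1.04 = 3502.4 Mb
Total: 198213.1 Mb = 24776.6 MB.
= 24.78 GB.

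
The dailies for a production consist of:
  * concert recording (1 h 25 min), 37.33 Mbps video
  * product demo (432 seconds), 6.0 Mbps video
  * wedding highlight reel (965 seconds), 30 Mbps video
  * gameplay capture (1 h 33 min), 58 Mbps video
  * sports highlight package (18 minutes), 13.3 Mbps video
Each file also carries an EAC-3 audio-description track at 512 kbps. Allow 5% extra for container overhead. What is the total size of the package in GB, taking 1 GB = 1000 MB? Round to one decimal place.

Audio: 512 kbps = 0.512 Mbps.
concert recording: 37.842 Mbps × 5100 s × 1.05 = 202643.9 Mb
product demo: 6.512 Mbps × 432 s × 1.05 = 2953.8 Mb
wedding highlight reel: 30.512 Mbps × 965 s × 1.05 = 30916.3 Mb
gameplay capture: 58.512 Mbps × 5580 s × 1.05 = 342821.8 Mb
sports highlight package: 13.812 Mbps × 1080 s × 1.05 = 15662.8 Mb
Total: 594998.7 Mb = 74374.8 MB.
= 74.37 GB.

74.4 GB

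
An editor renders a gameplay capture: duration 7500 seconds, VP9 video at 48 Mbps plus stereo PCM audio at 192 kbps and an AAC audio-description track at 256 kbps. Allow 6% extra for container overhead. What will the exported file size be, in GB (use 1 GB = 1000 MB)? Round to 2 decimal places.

48.15 GB

Audio total: 192 + 256 = 448 kbps = 0.448 Mbps.
Total bitrate: 48 + 0.448 = 48.448 Mbps.
Stream data: 48.448 Mbps × 7500 s = 363360.0 Mb.
With 6% container overhead: ×1.06.
385,162 Mb ÷ 8 = 48,145 MB → 48.15 GB.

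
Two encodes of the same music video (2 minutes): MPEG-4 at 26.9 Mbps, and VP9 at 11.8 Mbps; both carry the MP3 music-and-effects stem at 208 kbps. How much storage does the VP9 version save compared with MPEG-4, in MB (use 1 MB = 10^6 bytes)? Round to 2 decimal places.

226.50 MB

2 min = 120 s
Audio: 208 kbps = 0.208 Mbps.
MPEG-4: 27.108 Mbps × 120 s = 3253.0 Mb = 406.620 MB.
VP9: 12.008 Mbps × 120 s = 1441.0 Mb = 180.120 MB.
Saving: 406.620 − 180.120 = 226.500 MB.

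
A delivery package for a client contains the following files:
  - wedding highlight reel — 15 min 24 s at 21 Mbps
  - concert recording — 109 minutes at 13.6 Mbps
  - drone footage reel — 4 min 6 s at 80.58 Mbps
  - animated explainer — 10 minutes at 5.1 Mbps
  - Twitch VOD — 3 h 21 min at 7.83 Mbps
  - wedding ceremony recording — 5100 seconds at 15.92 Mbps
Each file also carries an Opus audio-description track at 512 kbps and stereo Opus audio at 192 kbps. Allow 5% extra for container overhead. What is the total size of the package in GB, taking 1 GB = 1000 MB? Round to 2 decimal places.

Audio total: 512 + 192 = 704 kbps = 0.704 Mbps.
wedding highlight reel: 21.704 Mbps × 924 s × 1.05 = 21057.2 Mb
concert recording: 14.304 Mbps × 6540 s × 1.05 = 98225.6 Mb
drone footage reel: 81.284 Mbps × 246 s × 1.05 = 20995.7 Mb
animated explainer: 5.804 Mbps × 600 s × 1.05 = 3656.5 Mb
Twitch VOD: 8.534 Mbps × 12060 s × 1.05 = 108066.0 Mb
wedding ceremony recording: 16.624 Mbps × 5100 s × 1.05 = 89021.5 Mb
Total: 341022.5 Mb = 42627.8 MB.
= 42.63 GB.

42.63 GB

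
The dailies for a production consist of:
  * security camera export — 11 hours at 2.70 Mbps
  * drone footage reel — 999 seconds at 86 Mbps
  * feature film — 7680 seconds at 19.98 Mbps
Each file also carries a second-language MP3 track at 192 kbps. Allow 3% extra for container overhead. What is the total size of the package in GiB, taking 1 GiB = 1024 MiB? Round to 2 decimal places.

42.63 GiB

Audio: 192 kbps = 0.192 Mbps.
security camera export: 2.892 Mbps × 39600 s × 1.03 = 117958.9 Mb
drone footage reel: 86.192 Mbps × 999 s × 1.03 = 88689.0 Mb
feature film: 20.172 Mbps × 7680 s × 1.03 = 159568.6 Mb
Total: 366216.5 Mb = 45777.1 MB.
= 42.63 GiB.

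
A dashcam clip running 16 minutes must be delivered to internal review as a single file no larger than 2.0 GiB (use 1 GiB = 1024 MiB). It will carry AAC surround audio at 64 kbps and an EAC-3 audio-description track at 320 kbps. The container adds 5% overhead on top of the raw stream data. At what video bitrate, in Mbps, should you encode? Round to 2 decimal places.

16.66 Mbps

Budget: 2.0 GiB = 17179.9 Mb.
Stream payload after overhead: 17179.9 / 1.05 = 16361.8 Mb.
16 min = 960 s
Total bitrate budget: 16361.8 Mb / 960 s = 17.044 Mbps.
Audio total: 64 + 320 = 384 kbps = 0.384 Mbps.
Video: 17.044 − 0.384 = 16.660 Mbps.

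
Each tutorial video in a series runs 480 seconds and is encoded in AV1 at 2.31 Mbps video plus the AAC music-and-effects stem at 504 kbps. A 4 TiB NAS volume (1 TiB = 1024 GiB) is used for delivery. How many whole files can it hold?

Audio: 504 kbps = 0.504 Mbps.
Total bitrate: 2.814 Mbps.
Per item: 2.814 Mbps × 480 s = 1,351 Mb = 168.8 MB.
Capacity: 4 TiB = 35,184,372 Mb; 26048.61 items → 26048 complete.

26048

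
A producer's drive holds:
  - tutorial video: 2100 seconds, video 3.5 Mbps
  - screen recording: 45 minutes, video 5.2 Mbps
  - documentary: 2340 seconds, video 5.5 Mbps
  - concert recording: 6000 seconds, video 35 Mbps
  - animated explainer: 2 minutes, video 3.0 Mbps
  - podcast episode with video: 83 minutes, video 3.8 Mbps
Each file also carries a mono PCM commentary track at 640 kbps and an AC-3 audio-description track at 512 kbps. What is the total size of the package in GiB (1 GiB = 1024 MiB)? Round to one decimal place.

33.1 GiB

Audio total: 640 + 512 = 1152 kbps = 1.152 Mbps.
tutorial video: 4.652 Mbps × 2100 s = 9769.2 Mb
screen recording: 6.352 Mbps × 2700 s = 17150.4 Mb
documentary: 6.652 Mbps × 2340 s = 15565.7 Mb
concert recording: 36.152 Mbps × 6000 s = 216912.0 Mb
animated explainer: 4.152 Mbps × 120 s = 498.2 Mb
podcast episode with video: 4.952 Mbps × 4980 s = 24661.0 Mb
Total: 284556.5 Mb = 35569.6 MB.
= 33.13 GiB.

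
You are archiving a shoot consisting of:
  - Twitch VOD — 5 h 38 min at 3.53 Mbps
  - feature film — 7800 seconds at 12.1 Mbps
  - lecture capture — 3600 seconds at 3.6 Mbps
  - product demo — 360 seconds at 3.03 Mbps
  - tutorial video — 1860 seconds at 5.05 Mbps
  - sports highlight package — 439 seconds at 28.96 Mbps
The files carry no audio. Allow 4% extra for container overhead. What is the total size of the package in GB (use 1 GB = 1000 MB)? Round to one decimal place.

26.3 GB

Twitch VOD: 3.530 Mbps × 20280 s × 1.04 = 74451.9 Mb
feature film: 12.100 Mbps × 7800 s × 1.04 = 98155.2 Mb
lecture capture: 3.600 Mbps × 3600 s × 1.04 = 13478.4 Mb
product demo: 3.030 Mbps × 360 s × 1.04 = 1134.4 Mb
tutorial video: 5.050 Mbps × 1860 s × 1.04 = 9768.7 Mb
sports highlight package: 28.960 Mbps × 439 s × 1.04 = 13222.0 Mb
Total: 210210.7 Mb = 26276.3 MB.
= 26.28 GB.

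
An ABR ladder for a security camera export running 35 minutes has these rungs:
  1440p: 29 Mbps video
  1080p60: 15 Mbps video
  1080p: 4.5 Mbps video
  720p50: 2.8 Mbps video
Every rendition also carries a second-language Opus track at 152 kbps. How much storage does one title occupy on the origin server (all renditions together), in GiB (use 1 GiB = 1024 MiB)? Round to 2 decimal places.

12.69 GiB

35 min = 2100 s
Audio: 152 kbps = 0.152 Mbps.
Sum of rendition bitrates: (29+0.152) + (15+0.152) + (4.5+0.152) + (2.8+0.152) = 51.908 Mbps.
× 2100 s = 109,007 Mb = 13,626 MB = 12.69 GiB.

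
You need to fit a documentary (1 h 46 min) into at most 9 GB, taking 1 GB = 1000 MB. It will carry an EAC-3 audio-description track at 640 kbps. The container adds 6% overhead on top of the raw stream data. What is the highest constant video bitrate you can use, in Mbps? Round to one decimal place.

10.0 Mbps

Budget: 9 GB = 72000.0 Mb.
Stream payload after overhead: 72000.0 / 1.06 = 67924.5 Mb.
1 h 46 min = 106 min = 6360 s
Total bitrate budget: 67924.5 Mb / 6360 s = 10.680 Mbps.
Audio: 640 kbps = 0.640 Mbps.
Video: 10.680 − 0.640 = 10.040 Mbps.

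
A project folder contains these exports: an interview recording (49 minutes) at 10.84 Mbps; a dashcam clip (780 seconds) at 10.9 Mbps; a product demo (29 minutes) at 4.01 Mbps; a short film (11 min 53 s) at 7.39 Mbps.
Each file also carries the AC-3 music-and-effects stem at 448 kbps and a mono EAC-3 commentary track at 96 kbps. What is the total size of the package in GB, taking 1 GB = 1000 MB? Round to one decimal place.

Audio total: 448 + 96 = 544 kbps = 0.544 Mbps.
interview recording: 11.384 Mbps × 2940 s = 33469.0 Mb
dashcam clip: 11.444 Mbps × 780 s = 8926.3 Mb
product demo: 4.554 Mbps × 1740 s = 7924.0 Mb
short film: 7.934 Mbps × 713 s = 5656.9 Mb
Total: 55976.2 Mb = 6997.0 MB.
= 6.997 GB.

7.0 GB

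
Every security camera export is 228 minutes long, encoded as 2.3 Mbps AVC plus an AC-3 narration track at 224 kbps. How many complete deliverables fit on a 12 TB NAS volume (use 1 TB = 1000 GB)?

228 min = 13680 s
Audio: 224 kbps = 0.224 Mbps.
Total bitrate: 2.524 Mbps.
Per item: 2.524 Mbps × 13680 s = 34,528 Mb = 4,316 MB.
Capacity: 12 TB = 96,000,000 Mb; 2780.33 items → 2780 complete.

2780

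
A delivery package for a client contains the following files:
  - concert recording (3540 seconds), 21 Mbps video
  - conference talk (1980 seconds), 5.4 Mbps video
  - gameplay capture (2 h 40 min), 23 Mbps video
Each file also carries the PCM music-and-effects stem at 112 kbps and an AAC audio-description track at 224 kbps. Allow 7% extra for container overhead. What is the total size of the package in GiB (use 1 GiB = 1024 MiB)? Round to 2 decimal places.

38.73 GiB

Audio total: 112 + 224 = 336 kbps = 0.336 Mbps.
concert recording: 21.336 Mbps × 3540 s × 1.07 = 80816.5 Mb
conference talk: 5.736 Mbps × 1980 s × 1.07 = 12152.3 Mb
gameplay capture: 23.336 Mbps × 9600 s × 1.07 = 239707.4 Mb
Total: 332676.2 Mb = 41584.5 MB.
= 38.73 GiB.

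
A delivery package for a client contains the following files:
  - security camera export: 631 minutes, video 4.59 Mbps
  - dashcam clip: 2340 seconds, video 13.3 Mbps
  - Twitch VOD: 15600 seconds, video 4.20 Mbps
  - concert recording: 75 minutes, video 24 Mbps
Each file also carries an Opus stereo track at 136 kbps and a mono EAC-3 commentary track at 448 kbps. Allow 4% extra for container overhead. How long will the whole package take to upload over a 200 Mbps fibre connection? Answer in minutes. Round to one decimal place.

Audio total: 136 + 448 = 584 kbps = 0.584 Mbps.
security camera export: 5.174 Mbps × 37860 s × 1.04 = 203723.1 Mb
dashcam clip: 13.884 Mbps × 2340 s × 1.04 = 33788.1 Mb
Twitch VOD: 4.784 Mbps × 15600 s × 1.04 = 77615.6 Mb
concert recording: 24.584 Mbps × 4500 s × 1.04 = 115053.1 Mb
Total: 430180.0 Mb = 53772.5 MB.
At 200 Mbps: 430180.0 / 200 = 2151 s ≈ 35.8 minutes.

35.8 minutes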